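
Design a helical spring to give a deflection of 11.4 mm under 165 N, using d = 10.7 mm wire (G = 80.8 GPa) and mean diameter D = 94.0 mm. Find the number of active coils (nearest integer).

Required rate k = F/δ = 165/11.4 = 14.474 N/mm
N_a = Gd⁴/(8D³k) = (80.8×10³ × 10.7⁴)/(8 × 94.0³ × 14.474)
    = 1.05912e+09 / 9.61729e+07 = 11.01 → 11 coils

11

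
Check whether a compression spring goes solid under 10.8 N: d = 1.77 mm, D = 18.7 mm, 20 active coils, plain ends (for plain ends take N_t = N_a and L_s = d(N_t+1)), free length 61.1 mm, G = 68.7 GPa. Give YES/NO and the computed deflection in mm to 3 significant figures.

k = Gd⁴/(8D³N_a) = (68.7×10³)(1.77⁴)/(8·18.7³·20) = 0.64447 N/mm
N_t = 20; L_s = 1.77·21 = 37.17 mm; δ_solid = L₀ − L_s = 61.1 − 37.17 = 23.93 mm
δ = F/k = 10.8/0.64447 = 16.758 mm
δ < δ_solid → spring does not go solid

NO, δ = 16.8 mm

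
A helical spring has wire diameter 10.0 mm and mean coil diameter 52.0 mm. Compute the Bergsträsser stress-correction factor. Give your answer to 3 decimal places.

C = D/d = 52.0/10.0 = 5.2000
K_B = (4C+2)/(4C−3) = 22.800/17.800 = 1.2809

1.281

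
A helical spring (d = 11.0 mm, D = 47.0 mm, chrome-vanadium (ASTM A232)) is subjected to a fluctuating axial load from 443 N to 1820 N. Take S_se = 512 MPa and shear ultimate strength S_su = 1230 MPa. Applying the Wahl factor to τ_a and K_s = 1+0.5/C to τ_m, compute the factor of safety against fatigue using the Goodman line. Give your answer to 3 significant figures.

3.87

C = D/d = 47.0/11.0 = 4.2727; K_W = (4C−1)/(4C−4)+0.615/C = 1.3731; K_s = 1+0.5/C = 1.1170
F_a = (F_max−F_min)/2 = 688.5 N; F_m = (F_max+F_min)/2 = 1131.5 N
τ_a = K_W·8F_aD/(πd³) = 1.3731 × 61.91 = 85.009 MPa
τ_m = K_s·8F_mD/(πd³) = 1.1170 × 101.75 = 113.65 MPa
Goodman: 1/n_f = τ_a/S_se + τ_m/S_su = 85.009/512 + 113.65/1230 = 0.16603 + 0.09240 = 0.25843
n_f = 1/0.25843 = 3.869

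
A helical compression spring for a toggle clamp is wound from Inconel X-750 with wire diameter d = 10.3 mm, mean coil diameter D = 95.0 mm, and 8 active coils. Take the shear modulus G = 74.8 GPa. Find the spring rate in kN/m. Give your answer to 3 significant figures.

k = Gd⁴/(8D³N_a) = (74.8×10³ × 10.3⁴) / (8 × 95.0³ × 8)
  = 8.41881e+08 / 5.4872e+07 = 15.343 N/mm

15.3 kN/m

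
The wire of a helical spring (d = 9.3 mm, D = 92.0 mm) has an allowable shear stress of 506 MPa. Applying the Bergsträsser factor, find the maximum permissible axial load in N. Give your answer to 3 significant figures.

C = D/d = 92.0/9.3 = 9.8925
K_B = (4C+2)/(4C−3) = 41.570/36.570 = 1.1367
τ_max = K·8FD/(πd³) → F_max = τ_allow·πd³/(8DK)
F_max = 506·π·9.3³/(8·92.0·1.1367) = 1.2786e+06/836.63 = 1528.3 N

1530 N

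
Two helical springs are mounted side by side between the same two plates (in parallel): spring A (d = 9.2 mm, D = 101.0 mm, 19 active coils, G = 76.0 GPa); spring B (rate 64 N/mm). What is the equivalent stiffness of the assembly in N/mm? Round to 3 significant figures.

k_A = Gd⁴/(8D³N_a) = (76.0×10³)(9.2⁴)/(8·101.0³·19) = 3.4766 N/mm
Parallel: k_eq = 3.4766 + 64 = 67.477 N/mm

67.5 N/mm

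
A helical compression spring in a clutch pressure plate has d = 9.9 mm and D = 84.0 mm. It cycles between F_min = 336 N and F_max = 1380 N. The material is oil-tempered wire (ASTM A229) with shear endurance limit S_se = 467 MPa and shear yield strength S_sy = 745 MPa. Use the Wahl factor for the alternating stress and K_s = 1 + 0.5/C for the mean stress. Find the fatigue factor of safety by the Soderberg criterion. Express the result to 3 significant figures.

C = D/d = 84.0/9.9 = 8.4848; K_W = (4C−1)/(4C−4)+0.615/C = 1.1727; K_s = 1+0.5/C = 1.0589
F_a = (F_max−F_min)/2 = 522 N; F_m = (F_max+F_min)/2 = 858 N
τ_a = K_W·8F_aD/(πd³) = 1.1727 × 115.08 = 134.95 MPa
τ_m = K_s·8F_mD/(πd³) = 1.0589 × 189.15 = 200.29 MPa
Soderberg: 1/n_f = τ_a/S_se + τ_m/S_sy = 134.95/467 + 200.29/745 = 0.28897 + 0.26885 = 0.55782
n_f = 1/0.55782 = 1.793

1.79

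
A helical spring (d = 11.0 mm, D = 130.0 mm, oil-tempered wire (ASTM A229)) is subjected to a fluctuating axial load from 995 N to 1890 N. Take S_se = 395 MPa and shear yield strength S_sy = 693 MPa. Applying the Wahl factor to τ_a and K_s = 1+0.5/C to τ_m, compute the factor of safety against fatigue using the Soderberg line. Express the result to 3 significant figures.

1.17

C = D/d = 130.0/11.0 = 11.8182; K_W = (4C−1)/(4C−4)+0.615/C = 1.1214; K_s = 1+0.5/C = 1.0423
F_a = (F_max−F_min)/2 = 447.5 N; F_m = (F_max+F_min)/2 = 1442.5 N
τ_a = K_W·8F_aD/(πd³) = 1.1214 × 111.3 = 124.81 MPa
τ_m = K_s·8F_mD/(πd³) = 1.0423 × 358.77 = 373.95 MPa
Soderberg: 1/n_f = τ_a/S_se + τ_m/S_sy = 124.81/395 + 373.95/693 = 0.31597 + 0.53961 = 0.85559
n_f = 1/0.85559 = 1.169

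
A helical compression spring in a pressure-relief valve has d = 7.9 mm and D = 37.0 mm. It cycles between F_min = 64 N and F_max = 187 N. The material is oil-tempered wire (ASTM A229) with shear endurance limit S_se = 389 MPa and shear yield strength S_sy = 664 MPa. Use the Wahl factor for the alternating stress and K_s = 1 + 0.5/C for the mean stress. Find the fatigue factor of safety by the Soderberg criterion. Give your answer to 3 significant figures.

12.5

C = D/d = 37.0/7.9 = 4.6835; K_W = (4C−1)/(4C−4)+0.615/C = 1.3349; K_s = 1+0.5/C = 1.1068
F_a = (F_max−F_min)/2 = 61.5 N; F_m = (F_max+F_min)/2 = 125.5 N
τ_a = K_W·8F_aD/(πd³) = 1.3349 × 11.753 = 15.689 MPa
τ_m = K_s·8F_mD/(πd³) = 1.1068 × 23.983 = 26.543 MPa
Soderberg: 1/n_f = τ_a/S_se + τ_m/S_sy = 15.689/389 + 26.543/664 = 0.04033 + 0.03997 = 0.080306
n_f = 1/0.080306 = 12.45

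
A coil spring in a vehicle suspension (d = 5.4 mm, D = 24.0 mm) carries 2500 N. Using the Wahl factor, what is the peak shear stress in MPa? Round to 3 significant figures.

Spring index C = D/d = 24.0/5.4 = 4.4444
K_W = (4C−1)/(4C−4) + 0.615/C = 16.778/13.778 + 0.1384 = 1.3561
τ₀ = 8FD/(πd³) = 8·2500·24.0/(π·5.4³) = 480000/494.69 = 970.31 MPa
τ_max = K·τ₀ = 1.3561 × 970.31 = 1315.9 MPa

1320 MPa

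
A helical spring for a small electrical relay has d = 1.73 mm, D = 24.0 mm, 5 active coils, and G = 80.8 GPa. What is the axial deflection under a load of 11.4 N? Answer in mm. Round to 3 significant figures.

8.71 mm

k = Gd⁴/(8D³N_a) = (80.8×10³)(1.73⁴)/(8·24.0³·5) = 1.3089 N/mm
δ = F/k = 11.4 / 1.3089 = 8.7097 mm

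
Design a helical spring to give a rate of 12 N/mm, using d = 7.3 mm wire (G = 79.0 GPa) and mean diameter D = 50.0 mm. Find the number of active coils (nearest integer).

19

N_a = Gd⁴/(8D³k) = (79.0×10³ × 7.3⁴)/(8 × 50.0³ × 12)
    = 2.24346e+08 / 1.2e+07 = 18.7 → 19 coils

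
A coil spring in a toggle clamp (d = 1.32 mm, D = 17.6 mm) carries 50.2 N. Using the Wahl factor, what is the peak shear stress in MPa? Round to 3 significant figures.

1080 MPa

Spring index C = D/d = 17.6/1.32 = 13.3333
K_W = (4C−1)/(4C−4) + 0.615/C = 52.333/49.333 + 0.0461 = 1.1069
τ₀ = 8FD/(πd³) = 8·50.2·17.6/(π·1.32³) = 7068.16/7.2256 = 978.22 MPa
τ_max = K·τ₀ = 1.1069 × 978.22 = 1082.8 MPa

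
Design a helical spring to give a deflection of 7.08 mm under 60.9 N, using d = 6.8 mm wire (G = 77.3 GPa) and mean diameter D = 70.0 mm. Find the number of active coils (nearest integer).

7

Required rate k = F/δ = 60.9/7.08 = 8.6017 N/mm
N_a = Gd⁴/(8D³k) = (77.3×10³ × 6.8⁴)/(8 × 70.0³ × 8.6017)
    = 1.65278e+08 / 2.36031e+07 = 7.002 → 7 coils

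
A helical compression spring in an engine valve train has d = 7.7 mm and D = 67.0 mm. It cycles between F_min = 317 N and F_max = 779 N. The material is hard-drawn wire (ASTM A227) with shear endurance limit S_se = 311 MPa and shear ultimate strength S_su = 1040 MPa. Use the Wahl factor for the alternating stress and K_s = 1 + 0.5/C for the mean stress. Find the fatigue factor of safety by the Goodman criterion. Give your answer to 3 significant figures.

1.88

C = D/d = 67.0/7.7 = 8.7013; K_W = (4C−1)/(4C−4)+0.615/C = 1.1681; K_s = 1+0.5/C = 1.0575
F_a = (F_max−F_min)/2 = 231 N; F_m = (F_max+F_min)/2 = 548 N
τ_a = K_W·8F_aD/(πd³) = 1.1681 × 86.329 = 100.84 MPa
τ_m = K_s·8F_mD/(πd³) = 1.0575 × 204.8 = 216.57 MPa
Goodman: 1/n_f = τ_a/S_se + τ_m/S_su = 100.84/311 + 216.57/1040 = 0.32424 + 0.20824 = 0.53247
n_f = 1/0.53247 = 1.878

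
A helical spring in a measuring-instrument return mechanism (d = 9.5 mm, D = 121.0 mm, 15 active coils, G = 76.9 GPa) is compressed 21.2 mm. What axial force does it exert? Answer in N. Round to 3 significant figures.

62.5 N

k = Gd⁴/(8D³N_a) = (76.9×10³)(9.5⁴)/(8·121.0³·15) = 2.9463 N/mm
F = k·δ = 2.9463 × 21.2 = 62.462 N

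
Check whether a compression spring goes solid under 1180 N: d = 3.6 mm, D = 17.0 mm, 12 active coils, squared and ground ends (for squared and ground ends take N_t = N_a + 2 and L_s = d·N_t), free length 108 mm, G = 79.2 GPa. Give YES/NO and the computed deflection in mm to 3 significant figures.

NO, δ = 41.8 mm

k = Gd⁴/(8D³N_a) = (79.2×10³)(3.6⁴)/(8·17.0³·12) = 28.204 N/mm
N_t = 14; L_s = 3.6·14 = 50.4 mm; δ_solid = L₀ − L_s = 108 − 50.4 = 57.6 mm
δ = F/k = 1180/28.204 = 41.837 mm
δ < δ_solid → spring does not go solid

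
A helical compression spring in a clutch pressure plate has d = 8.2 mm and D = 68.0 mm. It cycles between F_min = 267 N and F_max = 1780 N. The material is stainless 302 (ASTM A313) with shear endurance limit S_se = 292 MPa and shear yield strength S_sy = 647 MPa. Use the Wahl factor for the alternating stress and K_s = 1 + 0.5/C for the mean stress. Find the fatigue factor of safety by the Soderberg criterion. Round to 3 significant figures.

0.674

C = D/d = 68.0/8.2 = 8.2927; K_W = (4C−1)/(4C−4)+0.615/C = 1.1770; K_s = 1+0.5/C = 1.0603
F_a = (F_max−F_min)/2 = 756.5 N; F_m = (F_max+F_min)/2 = 1023.5 N
τ_a = K_W·8F_aD/(πd³) = 1.1770 × 237.58 = 279.64 MPa
τ_m = K_s·8F_mD/(πd³) = 1.0603 × 321.44 = 340.82 MPa
Soderberg: 1/n_f = τ_a/S_se + τ_m/S_sy = 279.64/292 + 340.82/647 = 0.95766 + 0.52677 = 1.4844
n_f = 1/1.4844 = 0.6737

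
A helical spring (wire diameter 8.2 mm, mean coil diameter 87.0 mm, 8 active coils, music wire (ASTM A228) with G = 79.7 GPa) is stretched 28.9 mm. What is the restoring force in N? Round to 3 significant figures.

247 N

k = Gd⁴/(8D³N_a) = (79.7×10³)(8.2⁴)/(8·87.0³·8) = 8.5502 N/mm
F = k·δ = 8.5502 × 28.9 = 247.1 N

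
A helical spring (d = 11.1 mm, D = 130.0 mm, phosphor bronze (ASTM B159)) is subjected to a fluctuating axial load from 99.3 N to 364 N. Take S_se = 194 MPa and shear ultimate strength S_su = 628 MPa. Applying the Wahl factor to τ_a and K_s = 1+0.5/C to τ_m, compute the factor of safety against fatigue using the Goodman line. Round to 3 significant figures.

3.59

C = D/d = 130.0/11.1 = 11.7117; K_W = (4C−1)/(4C−4)+0.615/C = 1.1225; K_s = 1+0.5/C = 1.0427
F_a = (F_max−F_min)/2 = 132.35 N; F_m = (F_max+F_min)/2 = 231.65 N
τ_a = K_W·8F_aD/(πd³) = 1.1225 × 32.036 = 35.961 MPa
τ_m = K_s·8F_mD/(πd³) = 1.0427 × 56.072 = 58.466 MPa
Goodman: 1/n_f = τ_a/S_se + τ_m/S_su = 35.961/194 + 58.466/628 = 0.18537 + 0.09310 = 0.27847
n_f = 1/0.27847 = 3.591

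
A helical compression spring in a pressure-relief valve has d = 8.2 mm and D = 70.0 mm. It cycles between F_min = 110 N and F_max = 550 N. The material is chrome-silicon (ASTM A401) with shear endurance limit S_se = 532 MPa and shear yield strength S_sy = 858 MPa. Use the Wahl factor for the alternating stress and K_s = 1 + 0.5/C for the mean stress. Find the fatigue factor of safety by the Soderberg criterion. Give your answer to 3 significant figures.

3.47

C = D/d = 70.0/8.2 = 8.5366; K_W = (4C−1)/(4C−4)+0.615/C = 1.1716; K_s = 1+0.5/C = 1.0586
F_a = (F_max−F_min)/2 = 220 N; F_m = (F_max+F_min)/2 = 330 N
τ_a = K_W·8F_aD/(πd³) = 1.1716 × 71.125 = 83.326 MPa
τ_m = K_s·8F_mD/(πd³) = 1.0586 × 106.69 = 112.94 MPa
Soderberg: 1/n_f = τ_a/S_se + τ_m/S_sy = 83.326/532 + 112.94/858 = 0.15663 + 0.13163 = 0.28826
n_f = 1/0.28826 = 3.469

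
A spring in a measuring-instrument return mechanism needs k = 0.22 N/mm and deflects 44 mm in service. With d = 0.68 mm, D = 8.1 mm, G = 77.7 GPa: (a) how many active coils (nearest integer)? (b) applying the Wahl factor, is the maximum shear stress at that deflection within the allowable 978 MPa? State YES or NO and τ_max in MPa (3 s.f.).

N_a = Gd⁴/(8D³k) = (77.7×10³)(0.68⁴)/(8·8.1³·0.22) = 17.76 → N_a = 18
Actual rate k = Gd⁴/(8D³·18) = 0.21709 N/mm
Working load F = kδ = 0.21709·44 = 9.5519 N
C = 8.1/0.68 = 11.9118; K_W = (4C−1)/(4C−4)+0.615/C = 1.1204
τ_max = K_W·8FD/(πd³) = 1.1204·626.6 = 702.02 MPa
τ_max ≤ 978 MPa → acceptable

(a) 18 coils; (b) YES, τ_max = 702 MPa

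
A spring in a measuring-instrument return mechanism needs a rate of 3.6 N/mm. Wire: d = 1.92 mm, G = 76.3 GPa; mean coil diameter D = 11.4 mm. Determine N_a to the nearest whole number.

24

N_a = Gd⁴/(8D³k) = (76.3×10³ × 1.92⁴)/(8 × 11.4³ × 3.6)
    = 1.03688e+06 / 42668.5 = 24.3 → 24 coils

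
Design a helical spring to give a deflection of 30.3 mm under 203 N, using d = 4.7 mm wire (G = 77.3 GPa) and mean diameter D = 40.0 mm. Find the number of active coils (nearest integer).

Required rate k = F/δ = 203/30.3 = 6.6997 N/mm
N_a = Gd⁴/(8D³k) = (77.3×10³ × 4.7⁴)/(8 × 40.0³ × 6.6997)
    = 3.77199e+07 / 3.43023e+06 = 11 → 11 coils

11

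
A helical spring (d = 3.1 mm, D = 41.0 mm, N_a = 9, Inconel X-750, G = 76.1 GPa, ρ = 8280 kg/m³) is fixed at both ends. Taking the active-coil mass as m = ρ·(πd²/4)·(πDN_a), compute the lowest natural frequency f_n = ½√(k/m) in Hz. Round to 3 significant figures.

69.9 Hz

k = Gd⁴/(8D³N_a) = (76.1×10³)(3.1⁴)/(8·41.0³·9) = 1.4163 N/mm = 1416.3 N/m
Wire length L = πDN_a = π·41.0·9 = 1159.2 mm
m = ρ·(πd²/4)·L = 8280 × 7.5477×10⁻⁶ m² × 1.1592 m = 0.072447 kg
f_n = ½√(k/m) = 0.5·√(1416.3/0.072447) = 0.5·√(19549) = 69.909 Hz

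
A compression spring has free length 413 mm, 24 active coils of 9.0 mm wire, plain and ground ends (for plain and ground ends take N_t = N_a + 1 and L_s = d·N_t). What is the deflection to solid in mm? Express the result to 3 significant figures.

N_t = 25; L_s = 9.0·25 = 225 mm
δ_solid = L₀ − L_s = 413 − 225 = 188 mm

188 mm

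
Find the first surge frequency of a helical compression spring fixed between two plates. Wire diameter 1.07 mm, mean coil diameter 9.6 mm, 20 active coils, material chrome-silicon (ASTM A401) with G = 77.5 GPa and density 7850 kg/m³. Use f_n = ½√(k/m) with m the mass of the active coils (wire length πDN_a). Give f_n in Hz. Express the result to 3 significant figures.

205 Hz

k = Gd⁴/(8D³N_a) = (77.5×10³)(1.07⁴)/(8·9.6³·20) = 0.71763 N/mm = 717.63 N/m
Wire length L = πDN_a = π·9.6·20 = 603.19 mm
m = ρ·(πd²/4)·L = 7850 × 0.8992×10⁻⁶ m² × 0.60319 m = 0.0042577 kg
f_n = ½√(k/m) = 0.5·√(717.63/0.0042577) = 0.5·√(1.6855e+05) = 205.27 Hz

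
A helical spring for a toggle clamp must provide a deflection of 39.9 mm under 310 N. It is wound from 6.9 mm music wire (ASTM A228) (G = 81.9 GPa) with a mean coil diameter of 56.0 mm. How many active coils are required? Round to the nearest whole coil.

17

Required rate k = F/δ = 310/39.9 = 7.7694 N/mm
N_a = Gd⁴/(8D³k) = (81.9×10³ × 6.9⁴)/(8 × 56.0³ × 7.7694)
    = 1.85644e+08 / 1.09155e+07 = 17.01 → 17 coils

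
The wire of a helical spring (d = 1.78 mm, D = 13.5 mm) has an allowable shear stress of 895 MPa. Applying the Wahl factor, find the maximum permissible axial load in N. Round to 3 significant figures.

C = D/d = 13.5/1.78 = 7.5843
K_W = (4C−1)/(4C−4) + 0.615/C = 29.337/26.337 + 0.0811 = 1.1950
τ_max = K·8FD/(πd³) → F_max = τ_allow·πd³/(8DK)
F_max = 895·π·1.78³/(8·13.5·1.1950) = 15857/129.06 = 122.87 N

123 N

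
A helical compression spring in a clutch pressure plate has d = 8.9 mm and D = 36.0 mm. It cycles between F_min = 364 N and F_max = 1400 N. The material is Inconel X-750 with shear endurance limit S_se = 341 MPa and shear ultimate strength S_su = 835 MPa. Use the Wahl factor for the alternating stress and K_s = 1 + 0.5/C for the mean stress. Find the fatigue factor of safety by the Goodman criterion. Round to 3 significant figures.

2.32

C = D/d = 36.0/8.9 = 4.0449; K_W = (4C−1)/(4C−4)+0.615/C = 1.3984; K_s = 1+0.5/C = 1.1236
F_a = (F_max−F_min)/2 = 518 N; F_m = (F_max+F_min)/2 = 882 N
τ_a = K_W·8F_aD/(πd³) = 1.3984 × 67.36 = 94.193 MPa
τ_m = K_s·8F_mD/(πd³) = 1.1236 × 114.69 = 128.87 MPa
Goodman: 1/n_f = τ_a/S_se + τ_m/S_su = 94.193/341 + 128.87/835 = 0.27623 + 0.15434 = 0.43056
n_f = 1/0.43056 = 2.323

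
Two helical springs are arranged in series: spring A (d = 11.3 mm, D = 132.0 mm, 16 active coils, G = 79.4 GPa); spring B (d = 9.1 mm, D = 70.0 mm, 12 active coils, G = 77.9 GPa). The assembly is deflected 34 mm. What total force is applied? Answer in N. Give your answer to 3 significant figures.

118 N

k_A = Gd⁴/(8D³N_a) = (79.4×10³)(11.3⁴)/(8·132.0³·16) = 4.3975 N/mm
k_B = Gd⁴/(8D³N_a) = (77.9×10³)(9.1⁴)/(8·70.0³·12) = 16.223 N/mm
Series: 1/k_eq = 1/4.3975 + 1/16.223 = 0.28904; k_eq = 3.4597 N/mm
F = k_eq·δ = 3.4597·34 = 117.63 N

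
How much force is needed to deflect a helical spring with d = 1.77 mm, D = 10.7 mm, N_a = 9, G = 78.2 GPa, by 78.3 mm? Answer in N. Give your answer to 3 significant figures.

k = Gd⁴/(8D³N_a) = (78.2×10³)(1.77⁴)/(8·10.7³·9) = 8.7019 N/mm
F = k·δ = 8.7019 × 78.3 = 681.36 N

681 N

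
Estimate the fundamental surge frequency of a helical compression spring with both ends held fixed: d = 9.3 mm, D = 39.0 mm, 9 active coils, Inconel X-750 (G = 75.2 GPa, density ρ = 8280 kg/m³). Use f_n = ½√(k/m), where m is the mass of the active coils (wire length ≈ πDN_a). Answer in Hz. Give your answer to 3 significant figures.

k = Gd⁴/(8D³N_a) = (75.2×10³)(9.3⁴)/(8·39.0³·9) = 131.71 N/mm = 1.3171e+05 N/m
Wire length L = πDN_a = π·39.0·9 = 1102.7 mm
m = ρ·(πd²/4)·L = 8280 × 67.929×10⁻⁶ m² × 1.1027 m = 0.62022 kg
f_n = ½√(k/m) = 0.5·√(1.3171e+05/0.62022) = 0.5·√(2.1236e+05) = 230.41 Hz

230 Hz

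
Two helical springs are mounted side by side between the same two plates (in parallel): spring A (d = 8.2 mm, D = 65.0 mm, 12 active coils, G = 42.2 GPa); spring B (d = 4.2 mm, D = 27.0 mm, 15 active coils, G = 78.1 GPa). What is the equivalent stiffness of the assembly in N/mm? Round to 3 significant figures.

17.5 N/mm

k_A = Gd⁴/(8D³N_a) = (42.2×10³)(8.2⁴)/(8·65.0³·12) = 7.237 N/mm
k_B = Gd⁴/(8D³N_a) = (78.1×10³)(4.2⁴)/(8·27.0³·15) = 10.289 N/mm
Parallel: k_eq = 7.237 + 10.289 = 17.526 N/mm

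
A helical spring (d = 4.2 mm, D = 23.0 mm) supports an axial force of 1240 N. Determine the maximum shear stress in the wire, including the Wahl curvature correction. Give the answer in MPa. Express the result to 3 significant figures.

1250 MPa

Spring index C = D/d = 23.0/4.2 = 5.4762
K_W = (4C−1)/(4C−4) + 0.615/C = 20.905/17.905 + 0.1123 = 1.2799
τ₀ = 8FD/(πd³) = 8·1240·23.0/(π·4.2³) = 228160/232.75 = 980.26 MPa
τ_max = K·τ₀ = 1.2799 × 980.26 = 1254.6 MPa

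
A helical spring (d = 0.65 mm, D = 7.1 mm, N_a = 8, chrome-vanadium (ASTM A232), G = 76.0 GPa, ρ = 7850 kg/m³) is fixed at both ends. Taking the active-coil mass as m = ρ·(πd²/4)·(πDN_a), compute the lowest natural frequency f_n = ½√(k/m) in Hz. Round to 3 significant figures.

k = Gd⁴/(8D³N_a) = (76.0×10³)(0.65⁴)/(8·7.1³·8) = 0.59226 N/mm = 592.26 N/m
Wire length L = πDN_a = π·7.1·8 = 178.44 mm
m = ρ·(πd²/4)·L = 7850 × 0.33183×10⁻⁶ m² × 0.17844 m = 0.00046482 kg
f_n = ½√(k/m) = 0.5·√(592.26/0.00046482) = 0.5·√(1.2742e+06) = 564.4 Hz

564 Hz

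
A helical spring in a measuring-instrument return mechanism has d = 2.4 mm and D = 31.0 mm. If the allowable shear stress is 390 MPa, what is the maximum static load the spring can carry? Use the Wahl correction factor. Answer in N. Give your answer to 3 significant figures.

61.5 N

C = D/d = 31.0/2.4 = 12.9167
K_W = (4C−1)/(4C−4) + 0.615/C = 50.667/47.667 + 0.0476 = 1.1105
τ_max = K·8FD/(πd³) → F_max = τ_allow·πd³/(8DK)
F_max = 390·π·2.4³/(8·31.0·1.1105) = 16937/275.42 = 61.498 N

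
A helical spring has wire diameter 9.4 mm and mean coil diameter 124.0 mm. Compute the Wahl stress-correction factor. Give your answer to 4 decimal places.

1.1081

C = D/d = 124.0/9.4 = 13.1915
K_W = (4C−1)/(4C−4) + 0.615/C = 51.766/48.766 + 0.0466 = 1.1081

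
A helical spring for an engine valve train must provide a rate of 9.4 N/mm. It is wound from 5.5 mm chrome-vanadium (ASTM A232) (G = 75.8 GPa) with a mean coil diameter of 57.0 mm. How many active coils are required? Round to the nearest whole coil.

N_a = Gd⁴/(8D³k) = (75.8×10³ × 5.5⁴)/(8 × 57.0³ × 9.4)
    = 6.93617e+07 / 1.39265e+07 = 4.981 → 5 coils

5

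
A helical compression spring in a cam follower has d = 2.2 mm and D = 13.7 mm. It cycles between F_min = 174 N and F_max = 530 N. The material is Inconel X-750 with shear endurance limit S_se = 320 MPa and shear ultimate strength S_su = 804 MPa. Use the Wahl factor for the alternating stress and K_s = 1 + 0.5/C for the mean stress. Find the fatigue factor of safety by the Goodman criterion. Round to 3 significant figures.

0.262

C = D/d = 13.7/2.2 = 6.2273; K_W = (4C−1)/(4C−4)+0.615/C = 1.2422; K_s = 1+0.5/C = 1.0803
F_a = (F_max−F_min)/2 = 178 N; F_m = (F_max+F_min)/2 = 352 N
τ_a = K_W·8F_aD/(πd³) = 1.2422 × 583.19 = 724.46 MPa
τ_m = K_s·8F_mD/(πd³) = 1.0803 × 1153.3 = 1245.9 MPa
Goodman: 1/n_f = τ_a/S_se + τ_m/S_su = 724.46/320 + 1245.9/804 = 2.26395 + 1.54960 = 3.8136
n_f = 1/3.8136 = 0.2622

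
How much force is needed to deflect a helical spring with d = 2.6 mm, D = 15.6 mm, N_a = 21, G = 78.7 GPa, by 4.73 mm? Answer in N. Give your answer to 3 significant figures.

26.7 N

k = Gd⁴/(8D³N_a) = (78.7×10³)(2.6⁴)/(8·15.6³·21) = 5.6388 N/mm
F = k·δ = 5.6388 × 4.73 = 26.671 N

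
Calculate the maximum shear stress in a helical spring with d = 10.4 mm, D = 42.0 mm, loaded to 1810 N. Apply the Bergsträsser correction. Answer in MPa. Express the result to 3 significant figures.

Spring index C = D/d = 42.0/10.4 = 4.0385
K_B = (4C+2)/(4C−3) = 18.154/13.154 = 1.3801
τ₀ = 8FD/(πd³) = 8·1810·42.0/(π·10.4³) = 608160/3533.9 = 172.09 MPa
τ_max = K·τ₀ = 1.3801 × 172.09 = 237.51 MPa

238 MPa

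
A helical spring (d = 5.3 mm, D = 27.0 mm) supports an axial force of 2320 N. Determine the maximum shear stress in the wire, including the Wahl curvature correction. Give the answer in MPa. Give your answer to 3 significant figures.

Spring index C = D/d = 27.0/5.3 = 5.0943
K_W = (4C−1)/(4C−4) + 0.615/C = 19.377/16.377 + 0.1207 = 1.3039
τ₀ = 8FD/(πd³) = 8·2320·27.0/(π·5.3³) = 501120/467.71 = 1071.4 MPa
τ_max = K·τ₀ = 1.3039 × 1071.4 = 1397 MPa

1400 MPa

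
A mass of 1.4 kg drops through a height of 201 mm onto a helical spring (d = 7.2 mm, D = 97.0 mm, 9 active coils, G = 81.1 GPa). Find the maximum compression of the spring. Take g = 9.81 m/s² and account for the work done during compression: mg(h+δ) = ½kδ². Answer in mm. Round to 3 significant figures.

k = Gd⁴/(8D³N_a) = (81.1×10³)(7.2⁴)/(8·97.0³·9) = 3.3167 N/mm
W = mg = 1.4 × 9.81 = 13.734 N
½kδ² − Wδ − Wh = 0 → δ = (W + √(W² + 2kWh))/k
δ = (13.734 + √(188.62 + 18311.6))/3.3167 = (13.734 + 136.02)/3.3167 = 45.15 mm

45.2 mm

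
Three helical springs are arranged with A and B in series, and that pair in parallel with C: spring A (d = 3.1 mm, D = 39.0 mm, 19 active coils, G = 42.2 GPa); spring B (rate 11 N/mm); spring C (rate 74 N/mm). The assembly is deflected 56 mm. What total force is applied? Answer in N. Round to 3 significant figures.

4170 N

k_A = Gd⁴/(8D³N_a) = (42.2×10³)(3.1⁴)/(8·39.0³·19) = 0.43224 N/mm
Springs A,B series: k_AB = 1/(1/0.43224+1/11) = 0.41589 N/mm; parallel with C: k_eq = 0.41589+74 = 74.416 N/mm
F = k_eq·δ = 74.416·56 = 4167.3 N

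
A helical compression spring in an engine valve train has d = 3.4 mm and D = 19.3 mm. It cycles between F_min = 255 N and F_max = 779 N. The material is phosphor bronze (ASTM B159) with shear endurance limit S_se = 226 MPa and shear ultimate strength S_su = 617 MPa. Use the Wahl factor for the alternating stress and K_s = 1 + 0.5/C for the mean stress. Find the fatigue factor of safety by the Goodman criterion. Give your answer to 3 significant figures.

C = D/d = 19.3/3.4 = 5.6765; K_W = (4C−1)/(4C−4)+0.615/C = 1.2687; K_s = 1+0.5/C = 1.0881
F_a = (F_max−F_min)/2 = 262 N; F_m = (F_max+F_min)/2 = 517 N
τ_a = K_W·8F_aD/(πd³) = 1.2687 × 327.61 = 415.65 MPa
τ_m = K_s·8F_mD/(πd³) = 1.0881 × 646.47 = 703.42 MPa
Goodman: 1/n_f = τ_a/S_se + τ_m/S_su = 415.65/226 + 703.42/617 = 1.83916 + 1.14006 = 2.9792
n_f = 1/2.9792 = 0.3357

0.336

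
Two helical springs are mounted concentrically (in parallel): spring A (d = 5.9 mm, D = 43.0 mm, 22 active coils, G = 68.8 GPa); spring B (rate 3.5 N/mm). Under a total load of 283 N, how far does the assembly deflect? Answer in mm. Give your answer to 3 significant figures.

29.9 mm

k_A = Gd⁴/(8D³N_a) = (68.8×10³)(5.9⁴)/(8·43.0³·22) = 5.9577 N/mm
Parallel: k_eq = 5.9577 + 3.5 = 9.4577 N/mm
δ = F/k_eq = 283/9.4577 = 29.923 mm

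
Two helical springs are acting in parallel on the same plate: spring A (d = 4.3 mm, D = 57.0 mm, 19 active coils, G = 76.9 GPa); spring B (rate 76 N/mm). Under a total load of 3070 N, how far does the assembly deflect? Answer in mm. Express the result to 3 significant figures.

k_A = Gd⁴/(8D³N_a) = (76.9×10³)(4.3⁴)/(8·57.0³·19) = 0.93397 N/mm
Parallel: k_eq = 0.93397 + 76 = 76.934 N/mm
δ = F/k_eq = 3070/76.934 = 39.904 mm

39.9 mm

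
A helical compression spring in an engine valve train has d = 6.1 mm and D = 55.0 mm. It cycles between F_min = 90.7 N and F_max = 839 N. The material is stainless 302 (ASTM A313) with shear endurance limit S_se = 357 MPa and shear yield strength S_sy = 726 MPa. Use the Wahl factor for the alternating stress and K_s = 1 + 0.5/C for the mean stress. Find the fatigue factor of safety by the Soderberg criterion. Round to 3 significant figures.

C = D/d = 55.0/6.1 = 9.0164; K_W = (4C−1)/(4C−4)+0.615/C = 1.1618; K_s = 1+0.5/C = 1.0555
F_a = (F_max−F_min)/2 = 374.15 N; F_m = (F_max+F_min)/2 = 464.85 N
τ_a = K_W·8F_aD/(πd³) = 1.1618 × 230.87 = 268.21 MPa
τ_m = K_s·8F_mD/(πd³) = 1.0555 × 286.83 = 302.74 MPa
Soderberg: 1/n_f = τ_a/S_se + τ_m/S_sy = 268.21/357 + 302.74/726 = 0.75129 + 0.41699 = 1.1683
n_f = 1/1.1683 = 0.856

0.856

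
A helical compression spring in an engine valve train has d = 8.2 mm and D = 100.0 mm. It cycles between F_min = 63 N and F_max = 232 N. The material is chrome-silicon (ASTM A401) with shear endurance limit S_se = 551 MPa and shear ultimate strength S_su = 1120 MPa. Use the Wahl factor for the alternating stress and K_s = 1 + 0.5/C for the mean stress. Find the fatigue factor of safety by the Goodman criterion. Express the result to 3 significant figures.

7.02

C = D/d = 100.0/8.2 = 12.1951; K_W = (4C−1)/(4C−4)+0.615/C = 1.1174; K_s = 1+0.5/C = 1.0410
F_a = (F_max−F_min)/2 = 84.5 N; F_m = (F_max+F_min)/2 = 147.5 N
τ_a = K_W·8F_aD/(πd³) = 1.1174 × 39.026 = 43.609 MPa
τ_m = K_s·8F_mD/(πd³) = 1.0410 × 68.122 = 70.916 MPa
Goodman: 1/n_f = τ_a/S_se + τ_m/S_su = 43.609/551 + 70.916/1120 = 0.07914 + 0.06332 = 0.14246
n_f = 1/0.14246 = 7.019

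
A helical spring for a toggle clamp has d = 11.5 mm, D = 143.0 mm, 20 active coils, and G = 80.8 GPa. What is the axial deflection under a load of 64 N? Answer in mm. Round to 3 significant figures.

k = Gd⁴/(8D³N_a) = (80.8×10³)(11.5⁴)/(8·143.0³·20) = 3.0205 N/mm
δ = F/k = 64 / 3.0205 = 21.189 mm

21.2 mm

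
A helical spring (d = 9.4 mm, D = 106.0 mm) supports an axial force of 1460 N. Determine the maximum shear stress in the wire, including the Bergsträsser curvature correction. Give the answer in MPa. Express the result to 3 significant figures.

Spring index C = D/d = 106.0/9.4 = 11.2766
K_B = (4C+2)/(4C−3) = 47.106/42.106 = 1.1187
τ₀ = 8FD/(πd³) = 8·1460·106.0/(π·9.4³) = 1.23808e+06/2609.4 = 474.48 MPa
τ_max = K·τ₀ = 1.1187 × 474.48 = 530.82 MPa

531 MPa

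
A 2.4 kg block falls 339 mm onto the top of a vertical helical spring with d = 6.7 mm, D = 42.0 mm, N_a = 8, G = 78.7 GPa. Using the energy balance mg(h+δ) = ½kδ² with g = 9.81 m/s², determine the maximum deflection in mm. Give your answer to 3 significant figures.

k = Gd⁴/(8D³N_a) = (78.7×10³)(6.7⁴)/(8·42.0³·8) = 33.446 N/mm
W = mg = 2.4 × 9.81 = 23.544 N
½kδ² − Wδ − Wh = 0 → δ = (W + √(W² + 2kWh))/k
δ = (23.544 + √(554.32 + 533895))/33.446 = (23.544 + 731.06)/33.446 = 22.562 mm

22.6 mm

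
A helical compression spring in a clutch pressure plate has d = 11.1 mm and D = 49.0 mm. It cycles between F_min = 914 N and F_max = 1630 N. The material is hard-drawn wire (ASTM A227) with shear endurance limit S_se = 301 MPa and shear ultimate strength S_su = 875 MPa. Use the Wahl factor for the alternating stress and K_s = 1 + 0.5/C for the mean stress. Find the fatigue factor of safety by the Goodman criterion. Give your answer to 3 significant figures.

C = D/d = 49.0/11.1 = 4.4144; K_W = (4C−1)/(4C−4)+0.615/C = 1.3590; K_s = 1+0.5/C = 1.1133
F_a = (F_max−F_min)/2 = 358 N; F_m = (F_max+F_min)/2 = 1272 N
τ_a = K_W·8F_aD/(πd³) = 1.3590 × 32.663 = 44.388 MPa
τ_m = K_s·8F_mD/(πd³) = 1.1133 × 116.05 = 129.2 MPa
Goodman: 1/n_f = τ_a/S_se + τ_m/S_su = 44.388/301 + 129.2/875 = 0.14747 + 0.14765 = 0.29512
n_f = 1/0.29512 = 3.388

3.39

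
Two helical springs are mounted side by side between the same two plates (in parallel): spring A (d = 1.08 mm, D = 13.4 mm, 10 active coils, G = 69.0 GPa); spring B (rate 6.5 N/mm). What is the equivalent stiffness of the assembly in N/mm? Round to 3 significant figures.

k_A = Gd⁴/(8D³N_a) = (69.0×10³)(1.08⁴)/(8·13.4³·10) = 0.48769 N/mm
Parallel: k_eq = 0.48769 + 6.5 = 6.9877 N/mm

6.99 N/mm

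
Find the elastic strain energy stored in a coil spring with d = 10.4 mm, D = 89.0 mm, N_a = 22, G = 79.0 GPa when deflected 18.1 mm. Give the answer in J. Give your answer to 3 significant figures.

1.22 J

k = Gd⁴/(8D³N_a) = (79.0×10³)(10.4⁴)/(8·89.0³·22) = 7.4487 N/mm
U = ½kδ² = 0.5 × 7.4487 × 18.1² = 1220.1 N·mm = 1.2201 J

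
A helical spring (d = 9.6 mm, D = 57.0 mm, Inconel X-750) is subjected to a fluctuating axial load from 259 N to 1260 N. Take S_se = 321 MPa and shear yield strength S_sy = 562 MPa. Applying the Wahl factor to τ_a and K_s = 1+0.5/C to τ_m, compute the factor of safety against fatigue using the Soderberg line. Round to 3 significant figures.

1.78

C = D/d = 57.0/9.6 = 5.9375; K_W = (4C−1)/(4C−4)+0.615/C = 1.2555; K_s = 1+0.5/C = 1.0842
F_a = (F_max−F_min)/2 = 500.5 N; F_m = (F_max+F_min)/2 = 759.5 N
τ_a = K_W·8F_aD/(πd³) = 1.2555 × 82.112 = 103.09 MPa
τ_m = K_s·8F_mD/(πd³) = 1.0842 × 124.6 = 135.1 MPa
Soderberg: 1/n_f = τ_a/S_se + τ_m/S_sy = 103.09/321 + 135.1/562 = 0.32115 + 0.24038 = 0.56154
n_f = 1/0.56154 = 1.781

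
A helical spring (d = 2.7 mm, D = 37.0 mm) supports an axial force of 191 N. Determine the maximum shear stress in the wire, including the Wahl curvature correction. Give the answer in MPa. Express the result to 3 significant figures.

Spring index C = D/d = 37.0/2.7 = 13.7037
K_W = (4C−1)/(4C−4) + 0.615/C = 53.815/50.815 + 0.0449 = 1.1039
τ₀ = 8FD/(πd³) = 8·191·37.0/(π·2.7³) = 56536/61.836 = 914.29 MPa
τ_max = K·τ₀ = 1.1039 × 914.29 = 1009.3 MPa

1010 MPa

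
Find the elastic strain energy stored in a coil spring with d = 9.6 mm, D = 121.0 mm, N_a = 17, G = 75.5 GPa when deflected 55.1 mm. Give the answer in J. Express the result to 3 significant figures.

k = Gd⁴/(8D³N_a) = (75.5×10³)(9.6⁴)/(8·121.0³·17) = 2.6616 N/mm
U = ½kδ² = 0.5 × 2.6616 × 55.1² = 4040.3 N·mm = 4.0403 J

4.04 J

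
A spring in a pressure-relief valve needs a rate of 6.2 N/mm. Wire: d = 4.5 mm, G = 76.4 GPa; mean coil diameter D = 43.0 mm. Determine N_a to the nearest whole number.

N_a = Gd⁴/(8D³k) = (76.4×10³ × 4.5⁴)/(8 × 43.0³ × 6.2)
    = 3.13288e+07 / 3.94355e+06 = 7.944 → 8 coils

8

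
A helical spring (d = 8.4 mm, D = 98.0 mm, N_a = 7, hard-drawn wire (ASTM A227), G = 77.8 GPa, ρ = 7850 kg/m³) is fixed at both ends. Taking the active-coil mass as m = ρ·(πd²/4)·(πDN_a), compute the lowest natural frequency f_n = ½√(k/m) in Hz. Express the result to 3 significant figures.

k = Gd⁴/(8D³N_a) = (77.8×10³)(8.4⁴)/(8·98.0³·7) = 7.349 N/mm = 7349 N/m
Wire length L = πDN_a = π·98.0·7 = 2155.1 mm
m = ρ·(πd²/4)·L = 7850 × 55.418×10⁻⁶ m² × 2.1551 m = 0.93754 kg
f_n = ½√(k/m) = 0.5·√(7349/0.93754) = 0.5·√(7838.6) = 44.268 Hz

44.3 Hz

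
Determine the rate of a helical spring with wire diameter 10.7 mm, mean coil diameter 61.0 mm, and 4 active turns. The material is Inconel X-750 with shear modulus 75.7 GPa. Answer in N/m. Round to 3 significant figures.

k = Gd⁴/(8D³N_a) = (75.7×10³ × 10.7⁴) / (8 × 61.0³ × 4)
  = 9.92273e+08 / 7.26339e+06 = 136.61 N/mm = 1.3661e+05 N/m

137000 N/m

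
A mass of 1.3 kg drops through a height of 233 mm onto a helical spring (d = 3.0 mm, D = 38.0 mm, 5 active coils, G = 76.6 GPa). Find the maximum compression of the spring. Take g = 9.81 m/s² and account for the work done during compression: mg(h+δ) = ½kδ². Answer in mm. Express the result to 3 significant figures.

50.6 mm

k = Gd⁴/(8D³N_a) = (76.6×10³)(3.0⁴)/(8·38.0³·5) = 2.8269 N/mm
W = mg = 1.3 × 9.81 = 12.753 N
½kδ² − Wδ − Wh = 0 → δ = (W + √(W² + 2kWh))/k
δ = (12.753 + √(162.64 + 16799.7))/2.8269 = (12.753 + 130.24)/2.8269 = 50.584 mm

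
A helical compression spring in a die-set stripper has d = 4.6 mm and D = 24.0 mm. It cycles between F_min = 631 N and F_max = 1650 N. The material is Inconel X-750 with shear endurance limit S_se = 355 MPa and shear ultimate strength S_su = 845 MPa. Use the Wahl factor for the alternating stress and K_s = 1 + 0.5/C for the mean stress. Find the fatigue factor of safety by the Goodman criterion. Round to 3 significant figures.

C = D/d = 24.0/4.6 = 5.2174; K_W = (4C−1)/(4C−4)+0.615/C = 1.2957; K_s = 1+0.5/C = 1.0958
F_a = (F_max−F_min)/2 = 509.5 N; F_m = (F_max+F_min)/2 = 1140.5 N
τ_a = K_W·8F_aD/(πd³) = 1.2957 × 319.91 = 414.51 MPa
τ_m = K_s·8F_mD/(πd³) = 1.0958 × 716.1 = 784.73 MPa
Goodman: 1/n_f = τ_a/S_se + τ_m/S_su = 414.51/355 + 784.73/845 = 1.16762 + 0.92867 = 2.0963
n_f = 1/2.0963 = 0.477

0.477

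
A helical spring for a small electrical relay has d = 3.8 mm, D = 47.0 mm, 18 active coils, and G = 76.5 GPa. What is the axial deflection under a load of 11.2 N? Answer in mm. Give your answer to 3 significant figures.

10.5 mm

k = Gd⁴/(8D³N_a) = (76.5×10³)(3.8⁴)/(8·47.0³·18) = 1.0669 N/mm
δ = F/k = 11.2 / 1.0669 = 10.497 mm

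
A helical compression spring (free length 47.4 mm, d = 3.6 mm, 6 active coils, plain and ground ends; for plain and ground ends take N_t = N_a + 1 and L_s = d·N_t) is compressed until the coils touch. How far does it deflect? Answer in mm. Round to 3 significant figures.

N_t = 7; L_s = 3.6·7 = 25.2 mm
δ_solid = L₀ − L_s = 47.4 − 25.2 = 22.2 mm

22.2 mm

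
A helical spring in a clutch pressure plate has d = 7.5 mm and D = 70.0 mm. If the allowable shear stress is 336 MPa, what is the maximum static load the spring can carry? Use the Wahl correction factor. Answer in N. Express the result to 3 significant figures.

688 N

C = D/d = 70.0/7.5 = 9.3333
K_W = (4C−1)/(4C−4) + 0.615/C = 36.333/33.333 + 0.0659 = 1.1559
τ_max = K·8FD/(πd³) → F_max = τ_allow·πd³/(8DK)
F_max = 336·π·7.5³/(8·70.0·1.1559) = 4.4532e+05/647.3 = 687.97 N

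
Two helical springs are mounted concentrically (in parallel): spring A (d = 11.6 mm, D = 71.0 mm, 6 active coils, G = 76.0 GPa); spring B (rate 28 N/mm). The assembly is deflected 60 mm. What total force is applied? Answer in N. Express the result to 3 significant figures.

k_A = Gd⁴/(8D³N_a) = (76.0×10³)(11.6⁴)/(8·71.0³·6) = 80.099 N/mm
Parallel: k_eq = 80.099 + 28 = 108.1 N/mm
F = k_eq·δ = 108.1·60 = 6486 N

6490 N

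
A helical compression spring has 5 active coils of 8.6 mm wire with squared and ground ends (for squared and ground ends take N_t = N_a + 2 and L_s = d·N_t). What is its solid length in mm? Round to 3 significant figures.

squared and ground ends: N_t = N_a + 2 = 5 + 2 = 7
L_s = d·N_t = 8.6 × 7 = 60.2 mm

60.2 mm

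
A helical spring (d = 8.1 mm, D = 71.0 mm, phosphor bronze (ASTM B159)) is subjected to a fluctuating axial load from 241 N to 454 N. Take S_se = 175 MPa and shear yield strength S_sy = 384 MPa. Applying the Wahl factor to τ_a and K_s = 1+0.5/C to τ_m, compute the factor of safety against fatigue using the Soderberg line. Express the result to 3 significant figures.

C = D/d = 71.0/8.1 = 8.7654; K_W = (4C−1)/(4C−4)+0.615/C = 1.1667; K_s = 1+0.5/C = 1.0570
F_a = (F_max−F_min)/2 = 106.5 N; F_m = (F_max+F_min)/2 = 347.5 N
τ_a = K_W·8F_aD/(πd³) = 1.1667 × 36.232 = 42.274 MPa
τ_m = K_s·8F_mD/(πd³) = 1.0570 × 118.22 = 124.97 MPa
Soderberg: 1/n_f = τ_a/S_se + τ_m/S_sy = 42.274/175 + 124.97/384 = 0.24156 + 0.32543 = 0.56699
n_f = 1/0.56699 = 1.764

1.76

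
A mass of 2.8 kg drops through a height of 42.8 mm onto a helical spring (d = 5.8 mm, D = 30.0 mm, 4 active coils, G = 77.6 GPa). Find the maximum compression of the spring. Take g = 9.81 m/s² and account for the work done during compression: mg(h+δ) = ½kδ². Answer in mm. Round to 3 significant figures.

k = Gd⁴/(8D³N_a) = (77.6×10³)(5.8⁴)/(8·30.0³·4) = 101.64 N/mm
W = mg = 2.8 × 9.81 = 27.468 N
½kδ² − Wδ − Wh = 0 → δ = (W + √(W² + 2kWh))/k
δ = (27.468 + √(754.49 + 238980))/101.64 = (27.468 + 489.63)/101.64 = 5.0876 mm

5.09 mm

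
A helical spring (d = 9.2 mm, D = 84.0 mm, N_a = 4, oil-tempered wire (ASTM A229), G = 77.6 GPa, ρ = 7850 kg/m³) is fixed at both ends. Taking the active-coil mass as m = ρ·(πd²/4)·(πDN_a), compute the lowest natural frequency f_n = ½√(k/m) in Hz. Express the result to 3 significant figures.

115 Hz

k = Gd⁴/(8D³N_a) = (77.6×10³)(9.2⁴)/(8·84.0³·4) = 29.311 N/mm = 29311 N/m
Wire length L = πDN_a = π·84.0·4 = 1055.6 mm
m = ρ·(πd²/4)·L = 7850 × 66.476×10⁻⁶ m² × 1.0556 m = 0.55084 kg
f_n = ½√(k/m) = 0.5·√(29311/0.55084) = 0.5·√(53211) = 115.34 Hz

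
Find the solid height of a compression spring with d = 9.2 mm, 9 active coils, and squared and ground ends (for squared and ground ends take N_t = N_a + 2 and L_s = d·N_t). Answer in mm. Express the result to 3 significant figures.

squared and ground ends: N_t = N_a + 2 = 9 + 2 = 11
L_s = d·N_t = 9.2 × 11 = 101.2 mm

101 mm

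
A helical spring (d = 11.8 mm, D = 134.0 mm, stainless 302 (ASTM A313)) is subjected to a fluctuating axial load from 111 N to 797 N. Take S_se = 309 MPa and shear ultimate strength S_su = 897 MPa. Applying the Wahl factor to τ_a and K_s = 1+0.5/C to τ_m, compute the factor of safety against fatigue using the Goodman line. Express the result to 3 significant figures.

C = D/d = 134.0/11.8 = 11.3559; K_W = (4C−1)/(4C−4)+0.615/C = 1.1266; K_s = 1+0.5/C = 1.0440
F_a = (F_max−F_min)/2 = 343 N; F_m = (F_max+F_min)/2 = 454 N
τ_a = K_W·8F_aD/(πd³) = 1.1266 × 71.235 = 80.252 MPa
τ_m = K_s·8F_mD/(πd³) = 1.0440 × 94.288 = 98.439 MPa
Goodman: 1/n_f = τ_a/S_se + τ_m/S_su = 80.252/309 + 98.439/897 = 0.25971 + 0.10974 = 0.36946
n_f = 1/0.36946 = 2.707

2.71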